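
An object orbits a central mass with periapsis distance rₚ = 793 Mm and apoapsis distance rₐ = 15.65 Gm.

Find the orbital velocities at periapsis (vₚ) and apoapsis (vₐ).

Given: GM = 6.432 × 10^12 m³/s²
rₚ = 793 Mm = 7.93 × 10^8 m
rₐ = 15.65 Gm = 1.565 × 10^10 m
GM = 6.432 × 10^12 m³/s²
a = (rₚ + rₐ)/2 = 8.2215 × 10^9 m
Vis-viva: v² = GM (2/r − 1/a)
vₚ² = 6.432 × 10^12 × (2.52207 × 10^-9 − 1.21632 × 10^-10) = 15439.6 m²/s²
vₚ = 124.256 m/s ≈ 124.3 m/s
vₐ² = 6.432 × 10^12 × (1.27796 × 10^-10 − 1.21632 × 10^-10) = 39.6418 m²/s²
vₐ = 6.29618 m/s ≈ 6.296 m/s

Final answer: vₚ = 124.3 m/s, vₐ = 6.296 m/s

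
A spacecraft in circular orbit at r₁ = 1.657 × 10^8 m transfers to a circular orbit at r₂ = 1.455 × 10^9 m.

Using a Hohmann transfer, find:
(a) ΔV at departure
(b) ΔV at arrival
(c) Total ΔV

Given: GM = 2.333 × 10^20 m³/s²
r₁ = 1.657 × 10^8 m
r₂ = 1.455 × 10^9 m
GM = 2.333 × 10^20 m³/s²
Transfer ellipse: a_t = (r₁ + r₂)/2 = 8.1035 × 10^8 m
Circular speed at r₁: v₁ = √(GM/r₁) = 1.18658 × 10^6 m/s
Transfer speed at r₁ (periapsis): v₁ₜ = √(GM(2/r₁ − 1/a_t)) = 1.58998 × 10^6 m/s
(a) ΔV₁ = v₁ₜ − v₁ = 403401 m/s ≈ 403.4 km/s
Circular speed at r₂: v₂ = √(GM/r₂) = 400429 m/s
Transfer speed at r₂ (apoapsis): v₂ₜ = √(GM(2/r₂ − 1/a_t)) = 181072 m/s
(b) ΔV₂ = v₂ − v₂ₜ = 219358 m/s ≈ 219.4 km/s
(c) ΔV_total = ΔV₁ + ΔV₂ = 622759 m/s ≈ 622.8 km/s

Final answer:
(a) ΔV₁ = 403.4 km/s
(b) ΔV₂ = 219.4 km/s
(c) ΔV_total = 622.8 km/s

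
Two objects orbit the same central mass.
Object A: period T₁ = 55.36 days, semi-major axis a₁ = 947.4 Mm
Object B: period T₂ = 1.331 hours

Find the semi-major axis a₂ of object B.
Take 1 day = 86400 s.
T₁ = 55.36 days = 4.7831 × 10^6 s
T₂ = 1.331 hours = 4791.6 s
a₁ = 947.4 Mm = 9.474 × 10^8 m
Kepler's third law: (T₂/T₁)² = (a₂/a₁)³  ⇒  a₂ = a₁ (T₂/T₁)^(2/3)
T₂/T₁ = 0.00100178
(T₂/T₁)^(2/3) = 0.0100118
a₂ = 9.474 × 10^8 m × 0.0100118 = 9.48522 × 10^6 m ≈ 9.485 Mm

Final answer: a₂ = 9.485 Mm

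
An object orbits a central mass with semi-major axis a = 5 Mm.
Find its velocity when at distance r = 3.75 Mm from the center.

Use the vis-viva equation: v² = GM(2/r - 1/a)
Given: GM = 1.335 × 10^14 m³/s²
a = 5 Mm = 5 × 10^6 m
r = 3.75 Mm = 3.75 × 10^6 m
GM = 1.335 × 10^14 m³/s²
2/r − 1/a = 5.33333 × 10^-7 − 2 × 10^-7 = 3.33333 × 10^-7 m⁻¹
v² = GM (2/r − 1/a) = 4.45 × 10^7 m²/s²
v = 6670.83 m/s ≈ 6.671 km/s

Final answer: 6.671 km/s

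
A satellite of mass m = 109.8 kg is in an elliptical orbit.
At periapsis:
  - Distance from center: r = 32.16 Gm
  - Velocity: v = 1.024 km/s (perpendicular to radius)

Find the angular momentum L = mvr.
r = 32.16 Gm = 3.216 × 10^10 m
v = 1.024 km/s = 1024 m/s
vr = 1024 × 3.216 × 10^10 = 3.29318 × 10^13 m²/s
L = m × vr = 109.8 × 3.29318 × 10^13 = 3.61592 × 10^15 kg·m²/s ≈ 3.616 × 10^15 kg·m²/s

Final answer: L = 3.616 × 10^15 kg·m²/s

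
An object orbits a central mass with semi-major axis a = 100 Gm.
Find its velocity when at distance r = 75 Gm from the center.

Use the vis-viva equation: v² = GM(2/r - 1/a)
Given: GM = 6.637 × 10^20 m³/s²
a = 100 Gm = 1 × 10^11 m
r = 75 Gm = 7.5 × 10^10 m
GM = 6.637 × 10^20 m³/s²
2/r − 1/a = 2.66667 × 10^-11 − 1 × 10^-11 = 1.66667 × 10^-11 m⁻¹
v² = GM (2/r − 1/a) = 1.10617 × 10^10 m²/s²
v = 105174 m/s ≈ 105.2 km/s

Final answer: 105.2 km/s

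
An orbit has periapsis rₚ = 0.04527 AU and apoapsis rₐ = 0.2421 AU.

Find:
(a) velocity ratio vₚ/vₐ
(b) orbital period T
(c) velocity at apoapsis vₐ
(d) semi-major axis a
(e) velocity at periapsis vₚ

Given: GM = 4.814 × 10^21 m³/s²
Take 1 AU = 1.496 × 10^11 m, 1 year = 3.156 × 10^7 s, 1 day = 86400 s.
rₚ = 0.04527 AU = 6.77239 × 10^9 m
rₐ = 0.2421 AU = 3.62182 × 10^10 m
GM = 4.814 × 10^21 m³/s²
a = (rₚ + rₐ)/2 = 2.14953 × 10^10 m
e = (rₐ − rₚ)/(rₐ + rₚ) = (2.94458 × 10^10) / (4.29906 × 10^10) = 0.684936
(a) vₚ/vₐ = rₐ/rₚ (angular momentum) = (3.62182 × 10^10) / (6.77239 × 10^9) = 5.34791 ≈ 5.348
(b) a³ = 9.93183 × 10^30 m³;  T = 2π √(a³/GM) = 2π × 45421.5 s = 285392 s ≈ 3.303 days
(c) vₐ² = GM (2/rₐ − 1/a) = 4.814 × 10^21 × (5.52209 × 10^-11 − 4.65218 × 10^-11) = 4.18773 × 10^10 m²/s²;  vₐ = 204639 m/s ≈ 43.17 AU/year
(d) a = 2.14953 × 10^10 m ≈ 0.1437 AU
(e) vₚ² = GM (2/rₚ − 1/a) = 4.814 × 10^21 × (2.95317 × 10^-10 − 4.65218 × 10^-11) = 1.1977 × 10^12 m²/s²;  vₚ = 1.09439 × 10^6 m/s ≈ 1094 km/s

Final answer:
(a) velocity ratio vₚ/vₐ = 5.348
(b) orbital period T = 3.303 days
(c) velocity at apoapsis vₐ = 43.17 AU/year
(d) semi-major axis a = 0.1437 AU
(e) velocity at periapsis vₚ = 1094 km/s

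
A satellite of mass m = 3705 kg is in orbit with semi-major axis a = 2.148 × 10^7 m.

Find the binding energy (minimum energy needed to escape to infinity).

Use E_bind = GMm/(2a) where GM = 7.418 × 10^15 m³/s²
a = 2.148 × 10^7 m
GM = 7.418 × 10^15 m³/s²
m = 3705 kg
GMm = 7.418 × 10^15 × 3705 = 2.74837 × 10^19 m³·kg/s²
2a = 4.296 × 10^7 m
E_bind = GMm/(2a) = 6.39751 × 10^11 J ≈ 639.8 GJ

Final answer: 639.8 GJ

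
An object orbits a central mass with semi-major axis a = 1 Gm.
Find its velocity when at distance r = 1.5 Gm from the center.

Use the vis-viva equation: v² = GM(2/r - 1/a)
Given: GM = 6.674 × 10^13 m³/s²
a = 1 Gm = 1 × 10^9 m
r = 1.5 Gm = 1.5 × 10^9 m
GM = 6.674 × 10^13 m³/s²
2/r − 1/a = 1.33333 × 10^-9 − 1 × 10^-9 = 3.33333 × 10^-10 m⁻¹
v² = GM (2/r − 1/a) = 22246.7 m²/s²
v = 149.153 m/s ≈ 149.2 m/s

Final answer: 149.2 m/s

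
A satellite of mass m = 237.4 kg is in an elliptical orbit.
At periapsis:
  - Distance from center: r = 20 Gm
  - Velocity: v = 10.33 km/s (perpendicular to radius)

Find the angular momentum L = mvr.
r = 20 Gm = 2 × 10^10 m
v = 10.33 km/s = 10330 m/s
vr = 10330 × 2 × 10^10 = 2.066 × 10^14 m²/s
L = m × vr = 237.4 × 2.066 × 10^14 = 4.90468 × 10^16 kg·m²/s ≈ 4.905 × 10^16 kg·m²/s

Final answer: L = 4.905 × 10^16 kg·m²/s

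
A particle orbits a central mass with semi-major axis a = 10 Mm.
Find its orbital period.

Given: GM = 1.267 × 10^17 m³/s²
a = 10 Mm = 1 × 10^7 m
GM = 1.267 × 10^17 m³/s²
a³ = 1 × 10^21 m³
T = 2π √(a³/GM) = 2π √((1 × 10^21) / (1.267 × 10^17)) = 2π × 88.8406 s
T = 558.202 s ≈ 9.303 minutes

Final answer: 9.303 minutes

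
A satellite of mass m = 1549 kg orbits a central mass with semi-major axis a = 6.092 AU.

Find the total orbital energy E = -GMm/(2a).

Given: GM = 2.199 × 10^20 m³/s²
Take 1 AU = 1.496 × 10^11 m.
a = 6.092 AU = 9.11363 × 10^11 m
GM = 2.199 × 10^20 m³/s²
2a = 1.82273 × 10^12 m
GMm = 2.199 × 10^20 × 1549 = 3.40625 × 10^23 m³·kg/s²
E = −GMm/(2a) = -1.86877 × 10^11 J ≈ -186.9 GJ

Final answer: -186.9 GJ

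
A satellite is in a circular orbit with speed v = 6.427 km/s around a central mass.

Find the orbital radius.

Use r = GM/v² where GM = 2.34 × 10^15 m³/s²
v = 6.427 km/s = 6427 m/s
GM = 2.34 × 10^15 m³/s²
v² = 4.13063 × 10^7 m²/s²
r = GM/v² = (2.34 × 10^15) / (4.13063 × 10^7) = 5.66499 × 10^7 m ≈ 5.665 × 10^7 m

Final answer: 5.665 × 10^7 m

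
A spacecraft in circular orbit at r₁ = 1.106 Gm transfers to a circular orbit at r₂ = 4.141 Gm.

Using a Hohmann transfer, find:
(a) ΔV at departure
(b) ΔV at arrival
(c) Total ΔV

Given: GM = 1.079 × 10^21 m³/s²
r₁ = 1.106 Gm = 1.106 × 10^9 m
r₂ = 4.141 Gm = 4.141 × 10^9 m
GM = 1.079 × 10^21 m³/s²
Transfer ellipse: a_t = (r₁ + r₂)/2 = 2.6235 × 10^9 m
Circular speed at r₁: v₁ = √(GM/r₁) = 987718 m/s
Transfer speed at r₁ (periapsis): v₁ₜ = √(GM(2/r₁ − 1/a_t)) = 1.24092 × 10^6 m/s
(a) ΔV₁ = v₁ₜ − v₁ = 253206 m/s ≈ 253.2 km/s
Circular speed at r₂: v₂ = √(GM/r₂) = 510456 m/s
Transfer speed at r₂ (apoapsis): v₂ₜ = √(GM(2/r₂ − 1/a_t)) = 331433 m/s
(b) ΔV₂ = v₂ − v₂ₜ = 179023 m/s ≈ 179 km/s
(c) ΔV_total = ΔV₁ + ΔV₂ = 432229 m/s ≈ 432.2 km/s

Final answer:
(a) ΔV₁ = 253.2 km/s
(b) ΔV₂ = 179 km/s
(c) ΔV_total = 432.2 km/s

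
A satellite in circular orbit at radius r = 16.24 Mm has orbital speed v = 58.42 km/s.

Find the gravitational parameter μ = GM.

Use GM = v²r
r = 16.24 Mm = 1.624 × 10^7 m
v = 58.42 km/s = 58420 m/s
v² = 3.4129 × 10^9 m²/s²
GM = v²r = 3.4129 × 10^9 × 1.624 × 10^7 = 5.54254 × 10^16 m³/s²
GM ≈ 5.543 × 10^16 m³/s²

Final answer: GM = 5.543 × 10^16 m³/s²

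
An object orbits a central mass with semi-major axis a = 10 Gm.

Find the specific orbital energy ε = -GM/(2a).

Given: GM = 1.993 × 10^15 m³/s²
a = 10 Gm = 1 × 10^10 m
GM = 1.993 × 10^15 m³/s²
2a = 2 × 10^10 m
ε = −GM/(2a) = -99650 J/kg ≈ -99.65 kJ/kg

Final answer: -99.65 kJ/kg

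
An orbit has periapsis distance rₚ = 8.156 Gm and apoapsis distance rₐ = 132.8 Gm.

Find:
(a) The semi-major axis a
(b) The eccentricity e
rₚ = 8.156 Gm = 8.156 × 10^9 m
rₐ = 132.8 Gm = 1.328 × 10^11 m
(a) a = (rₚ + rₐ)/2 = 7.0478 × 10^10 m ≈ 70.48 Gm
(b) e = (rₐ − rₚ)/(rₐ + rₚ) = (1.24644 × 10^11) / (1.40956 × 10^11) = 0.884276

Final answer:
(a) a = 70.48 Gm
(b) e = 0.8843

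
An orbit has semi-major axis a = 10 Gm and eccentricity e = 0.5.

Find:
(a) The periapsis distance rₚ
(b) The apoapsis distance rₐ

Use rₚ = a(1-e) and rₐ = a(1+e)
a = 10 Gm = 1 × 10^10 m
e = 0.5:  1 − e = 0.5,  1 + e = 1.5
(a) rₚ = a(1 − e) = 1 × 10^10 m × 0.5 = 5 × 10^9 m ≈ 5 Gm
(b) rₐ = a(1 + e) = 1 × 10^10 m × 1.5 = 1.5 × 10^10 m ≈ 15 Gm

Final answer:
(a) rₚ = 5 Gm
(b) rₐ = 15 Gm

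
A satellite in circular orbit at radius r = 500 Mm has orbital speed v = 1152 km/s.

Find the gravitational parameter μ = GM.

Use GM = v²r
r = 500 Mm = 5 × 10^8 m
v = 1152 km/s = 1.152 × 10^6 m/s
v² = 1.3271 × 10^12 m²/s²
GM = v²r = 1.3271 × 10^12 × 5 × 10^8 = 6.63552 × 10^20 m³/s²
GM ≈ 6.636 × 10^20 m³/s²

Final answer: GM = 6.636 × 10^20 m³/s²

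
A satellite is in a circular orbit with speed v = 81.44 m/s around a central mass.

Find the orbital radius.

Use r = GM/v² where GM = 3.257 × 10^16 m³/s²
v = 81.44 m/s
GM = 3.257 × 10^16 m³/s²
v² = 6632.47 m²/s²
r = GM/v² = (3.257 × 10^16) / 6632.47 = 4.91069 × 10^12 m ≈ 4.911 × 10^12 m

Final answer: 4.911 × 10^12 m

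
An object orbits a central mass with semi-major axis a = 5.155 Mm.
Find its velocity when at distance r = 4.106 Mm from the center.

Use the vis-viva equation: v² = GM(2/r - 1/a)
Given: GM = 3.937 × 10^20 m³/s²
a = 5.155 Mm = 5.155 × 10^6 m
r = 4.106 Mm = 4.106 × 10^6 m
GM = 3.937 × 10^20 m³/s²
2/r − 1/a = 4.87092 × 10^-7 − 1.93986 × 10^-7 = 2.93106 × 10^-7 m⁻¹
v² = GM (2/r − 1/a) = 1.15396 × 10^14 m²/s²
v = 1.07422 × 10^7 m/s ≈ 1.074 × 10^4 km/s

Final answer: 1.074 × 10^4 km/s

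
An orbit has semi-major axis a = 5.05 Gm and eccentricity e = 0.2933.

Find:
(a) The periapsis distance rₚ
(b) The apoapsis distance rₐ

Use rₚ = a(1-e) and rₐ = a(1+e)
a = 5.05 Gm = 5.05 × 10^9 m
e = 0.2933:  1 − e = 0.7067,  1 + e = 1.2933
(a) rₚ = a(1 − e) = 5.05 × 10^9 m × 0.7067 = 3.56884 × 10^9 m ≈ 3.569 Gm
(b) rₐ = a(1 + e) = 5.05 × 10^9 m × 1.2933 = 6.53116 × 10^9 m ≈ 6.531 Gm

Final answer:
(a) rₚ = 3.569 Gm
(b) rₐ = 6.531 Gm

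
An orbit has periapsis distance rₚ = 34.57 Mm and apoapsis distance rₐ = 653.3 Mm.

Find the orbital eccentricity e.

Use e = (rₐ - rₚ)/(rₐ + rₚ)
rₚ = 34.57 Mm = 3.457 × 10^7 m
rₐ = 653.3 Mm = 6.533 × 10^8 m
rₐ − rₚ = 6.1873 × 10^8 m
rₐ + rₚ = 6.8787 × 10^8 m
e = (rₐ − rₚ)/(rₐ + rₚ) = 0.899487

Final answer: e = 0.8995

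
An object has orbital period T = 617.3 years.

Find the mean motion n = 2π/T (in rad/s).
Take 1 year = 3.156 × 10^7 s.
T = 617.3 years = 1.9482 × 10^10 s
n = 2π / (1.9482 × 10^10 s) = 3.22513 × 10^-10 rad/s ≈ 3.225 × 10^-10 rad/s

Final answer: n = 3.225 × 10^-10 rad/s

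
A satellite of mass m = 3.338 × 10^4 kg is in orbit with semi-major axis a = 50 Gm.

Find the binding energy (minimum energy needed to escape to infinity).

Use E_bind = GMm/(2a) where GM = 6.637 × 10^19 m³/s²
a = 50 Gm = 5 × 10^10 m
GM = 6.637 × 10^19 m³/s²
m = 3.338 × 10^4 kg
GMm = 6.637 × 10^19 × 33380 = 2.21543 × 10^24 m³·kg/s²
2a = 1 × 10^11 m
E_bind = GMm/(2a) = 2.21543 × 10^13 J ≈ 22.15 TJ

Final answer: 22.15 TJ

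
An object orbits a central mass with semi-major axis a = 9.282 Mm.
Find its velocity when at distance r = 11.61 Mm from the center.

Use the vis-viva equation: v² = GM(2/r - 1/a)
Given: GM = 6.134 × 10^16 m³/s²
a = 9.282 Mm = 9.282 × 10^6 m
r = 11.61 Mm = 1.161 × 10^7 m
GM = 6.134 × 10^16 m³/s²
2/r − 1/a = 1.72265 × 10^-7 − 1.07735 × 10^-7 = 6.45299 × 10^-8 m⁻¹
v² = GM (2/r − 1/a) = 3.95826 × 10^9 m²/s²
v = 62914.7 m/s ≈ 62.91 km/s

Final answer: 62.91 km/s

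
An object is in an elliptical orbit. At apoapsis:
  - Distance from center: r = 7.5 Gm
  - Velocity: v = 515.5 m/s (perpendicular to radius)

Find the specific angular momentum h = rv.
r = 7.5 Gm = 7.5 × 10^9 m
v = 515.5 m/s
h = rv = 7.5 × 10^9 × 515.5 = 3.86625 × 10^12 m²/s ≈ 3.866 × 10^12 m²/s

Final answer: h = 3.866 × 10^12 m²/s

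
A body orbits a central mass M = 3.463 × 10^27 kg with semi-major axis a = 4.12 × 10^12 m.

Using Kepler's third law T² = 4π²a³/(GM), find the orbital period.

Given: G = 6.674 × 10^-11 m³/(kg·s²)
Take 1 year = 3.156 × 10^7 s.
M = 3.463 × 10^27 kg
GM = G × M = 6.674 × 10^-11 × 3.463 × 10^27 = 2.31121 × 10^17 m³/s²
a = 4.12 × 10^12 m
a³ = 6.99345 × 10^37 m³
T = 2π √(a³/GM) = 2π √((6.99345 × 10^37) / (2.31121 × 10^17)) = 2π × 1.73951 × 10^10 s
T = 1.09297 × 10^11 s ≈ 3463 years

Final answer: 3463 years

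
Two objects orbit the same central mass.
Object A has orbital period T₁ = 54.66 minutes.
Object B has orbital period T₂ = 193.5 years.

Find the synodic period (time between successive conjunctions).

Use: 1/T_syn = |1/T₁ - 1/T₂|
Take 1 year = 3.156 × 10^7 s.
T₁ = 54.66 minutes = 3279.6 s
T₂ = 193.5 years = 6.10686 × 10^9 s
1/T₁ = 0.000304915 s⁻¹
1/T₂ = 1.6375 × 10^-10 s⁻¹
|1/T₁ − 1/T₂| = 0.000304915 s⁻¹
T_syn = 1 / |1/T₁ − 1/T₂| = 3279.6 s ≈ 54.66 minutes

Final answer: T_syn = 54.66 minutes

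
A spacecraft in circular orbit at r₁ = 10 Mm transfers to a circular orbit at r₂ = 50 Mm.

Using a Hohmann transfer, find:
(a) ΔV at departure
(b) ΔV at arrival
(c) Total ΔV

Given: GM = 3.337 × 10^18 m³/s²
r₁ = 10 Mm = 1 × 10^7 m
r₂ = 50 Mm = 5 × 10^7 m
GM = 3.337 × 10^18 m³/s²
Transfer ellipse: a_t = (r₁ + r₂)/2 = 3 × 10^7 m
Circular speed at r₁: v₁ = √(GM/r₁) = 577668 m/s
Transfer speed at r₁ (periapsis): v₁ₜ = √(GM(2/r₁ − 1/a_t)) = 745766 m/s
(a) ΔV₁ = v₁ₜ − v₁ = 168098 m/s ≈ 168.1 km/s
Circular speed at r₂: v₂ = √(GM/r₂) = 258341 m/s
Transfer speed at r₂ (apoapsis): v₂ₜ = √(GM(2/r₂ − 1/a_t)) = 149153 m/s
(b) ΔV₂ = v₂ − v₂ₜ = 109188 m/s ≈ 109.2 km/s
(c) ΔV_total = ΔV₁ + ΔV₂ = 277286 m/s ≈ 277.3 km/s

Final answer:
(a) ΔV₁ = 168.1 km/s
(b) ΔV₂ = 109.2 km/s
(c) ΔV_total = 277.3 km/s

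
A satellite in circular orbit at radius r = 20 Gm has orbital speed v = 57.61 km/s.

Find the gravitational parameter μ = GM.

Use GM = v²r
r = 20 Gm = 2 × 10^10 m
v = 57.61 km/s = 57610 m/s
v² = 3.31891 × 10^9 m²/s²
GM = v²r = 3.31891 × 10^9 × 2 × 10^10 = 6.63782 × 10^19 m³/s²
GM ≈ 6.638 × 10^19 m³/s²

Final answer: GM = 6.638 × 10^19 m³/s²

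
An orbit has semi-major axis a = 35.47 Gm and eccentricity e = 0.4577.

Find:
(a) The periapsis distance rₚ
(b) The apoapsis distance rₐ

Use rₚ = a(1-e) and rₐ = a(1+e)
a = 35.47 Gm = 3.547 × 10^10 m
e = 0.4577:  1 − e = 0.5423,  1 + e = 1.4577
(a) rₚ = a(1 − e) = 3.547 × 10^10 m × 0.5423 = 1.92354 × 10^10 m ≈ 19.24 Gm
(b) rₐ = a(1 + e) = 3.547 × 10^10 m × 1.4577 = 5.17046 × 10^10 m ≈ 51.7 Gm

Final answer:
(a) rₚ = 19.24 Gm
(b) rₐ = 51.7 Gm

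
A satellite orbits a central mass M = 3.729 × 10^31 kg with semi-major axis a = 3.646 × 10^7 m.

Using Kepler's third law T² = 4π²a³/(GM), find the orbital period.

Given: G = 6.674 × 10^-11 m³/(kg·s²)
M = 3.729 × 10^31 kg
GM = G × M = 6.674 × 10^-11 × 3.729 × 10^31 = 2.48873 × 10^21 m³/s²
a = 3.646 × 10^7 m
a³ = 4.84674 × 10^22 m³
T = 2π √(a³/GM) = 2π √((4.84674 × 10^22) / (2.48873 × 10^21)) = 2π × 4.41302 s
T = 27.7278 s ≈ 27.73 seconds

Final answer: 27.73 seconds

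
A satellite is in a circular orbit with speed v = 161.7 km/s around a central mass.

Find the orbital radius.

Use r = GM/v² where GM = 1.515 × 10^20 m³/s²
v = 161.7 km/s = 161700 m/s
GM = 1.515 × 10^20 m³/s²
v² = 2.61469 × 10^10 m²/s²
r = GM/v² = (1.515 × 10^20) / (2.61469 × 10^10) = 5.79419 × 10^9 m ≈ 5.794 Gm

Final answer: 5.794 Gm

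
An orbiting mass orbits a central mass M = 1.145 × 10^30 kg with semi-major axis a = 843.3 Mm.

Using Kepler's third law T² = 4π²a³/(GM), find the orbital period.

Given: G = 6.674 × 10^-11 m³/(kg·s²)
M = 1.145 × 10^30 kg
GM = G × M = 6.674 × 10^-11 × 1.145 × 10^30 = 7.64173 × 10^19 m³/s²
a = 843.3 Mm = 8.433 × 10^8 m
a³ = 5.99717 × 10^26 m³
T = 2π √(a³/GM) = 2π √((5.99717 × 10^26) / (7.64173 × 10^19)) = 2π × 2801.41 s
T = 17601.8 s ≈ 4.889 hours

Final answer: 4.889 hours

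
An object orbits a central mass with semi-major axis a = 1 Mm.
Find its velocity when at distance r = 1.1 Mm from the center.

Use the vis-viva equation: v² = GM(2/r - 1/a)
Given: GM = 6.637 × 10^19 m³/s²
a = 1 Mm = 1 × 10^6 m
r = 1.1 Mm = 1.1 × 10^6 m
GM = 6.637 × 10^19 m³/s²
2/r − 1/a = 1.81818 × 10^-6 − 1 × 10^-6 = 8.18182 × 10^-7 m⁻¹
v² = GM (2/r − 1/a) = 5.43027 × 10^13 m²/s²
v = 7.36904 × 10^6 m/s ≈ 7369 km/s

Final answer: 7369 km/s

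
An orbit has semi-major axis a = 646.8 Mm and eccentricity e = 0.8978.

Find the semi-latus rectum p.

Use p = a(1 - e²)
a = 646.8 Mm = 6.468 × 10^8 m
e = 0.8978,  e² = 0.806045,  1 − e² = 0.193955
p = a(1 − e²) = 6.468 × 10^8 m × 0.193955 = 1.2545 × 10^8 m ≈ 125.5 Mm

Final answer: p = 125.5 Mm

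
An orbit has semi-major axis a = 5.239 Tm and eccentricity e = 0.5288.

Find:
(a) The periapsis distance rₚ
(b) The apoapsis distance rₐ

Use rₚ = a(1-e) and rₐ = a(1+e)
a = 5.239 Tm = 5.239 × 10^12 m
e = 0.5288:  1 − e = 0.4712,  1 + e = 1.5288
(a) rₚ = a(1 − e) = 5.239 × 10^12 m × 0.4712 = 2.46862 × 10^12 m ≈ 2.469 Tm
(b) rₐ = a(1 + e) = 5.239 × 10^12 m × 1.5288 = 8.00938 × 10^12 m ≈ 8.009 Tm

Final answer:
(a) rₚ = 2.469 Tm
(b) rₐ = 8.009 Tm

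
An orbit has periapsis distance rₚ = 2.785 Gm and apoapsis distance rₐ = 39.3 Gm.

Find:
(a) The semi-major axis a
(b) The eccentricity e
rₚ = 2.785 Gm = 2.785 × 10^9 m
rₐ = 39.3 Gm = 3.93 × 10^10 m
(a) a = (rₚ + rₐ)/2 = 2.10425 × 10^10 m ≈ 21.04 Gm
(b) e = (rₐ − rₚ)/(rₐ + rₚ) = (3.6515 × 10^10) / (4.2085 × 10^10) = 0.867649

Final answer:
(a) a = 21.04 Gm
(b) e = 0.8676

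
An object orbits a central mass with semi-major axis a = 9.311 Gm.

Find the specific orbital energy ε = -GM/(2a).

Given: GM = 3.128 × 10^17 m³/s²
a = 9.311 Gm = 9.311 × 10^9 m
GM = 3.128 × 10^17 m³/s²
2a = 1.8622 × 10^10 m
ε = −GM/(2a) = -1.67973 × 10^7 J/kg ≈ -16.8 MJ/kg

Final answer: -16.8 MJ/kg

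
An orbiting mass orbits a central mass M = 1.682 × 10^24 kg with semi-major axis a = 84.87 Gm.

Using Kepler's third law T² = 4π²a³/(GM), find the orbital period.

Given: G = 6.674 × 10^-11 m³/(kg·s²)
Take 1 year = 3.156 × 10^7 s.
M = 1.682 × 10^24 kg
GM = G × M = 6.674 × 10^-11 × 1.682 × 10^24 = 1.12257 × 10^14 m³/s²
a = 84.87 Gm = 8.487 × 10^10 m
a³ = 6.11312 × 10^32 m³
T = 2π √(a³/GM) = 2π √((6.11312 × 10^32) / (1.12257 × 10^14)) = 2π × 2.33359 × 10^9 s
T = 1.46624 × 10^10 s ≈ 464.6 years

Final answer: 464.6 years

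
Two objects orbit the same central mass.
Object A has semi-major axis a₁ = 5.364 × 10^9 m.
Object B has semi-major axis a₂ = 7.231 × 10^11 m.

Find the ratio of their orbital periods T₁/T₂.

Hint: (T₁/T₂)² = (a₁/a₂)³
a₁ = 5.364 × 10^9 m
a₂ = 7.231 × 10^11 m
a₁/a₂ = 0.00741806
T₁/T₂ = (a₁/a₂)^(3/2) = (0.00741806)^1.5 = 0.000638904

Final answer: T₁/T₂ = 0.0006389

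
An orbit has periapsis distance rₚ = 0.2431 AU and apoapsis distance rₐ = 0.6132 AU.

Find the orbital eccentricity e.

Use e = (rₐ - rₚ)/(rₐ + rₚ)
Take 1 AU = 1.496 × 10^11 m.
rₚ = 0.2431 AU = 3.63678 × 10^10 m
rₐ = 0.6132 AU = 9.17347 × 10^10 m
rₐ − rₚ = 5.5367 × 10^10 m
rₐ + rₚ = 1.28102 × 10^11 m
e = (rₐ − rₚ)/(rₐ + rₚ) = 0.432208

Final answer: e = 0.4322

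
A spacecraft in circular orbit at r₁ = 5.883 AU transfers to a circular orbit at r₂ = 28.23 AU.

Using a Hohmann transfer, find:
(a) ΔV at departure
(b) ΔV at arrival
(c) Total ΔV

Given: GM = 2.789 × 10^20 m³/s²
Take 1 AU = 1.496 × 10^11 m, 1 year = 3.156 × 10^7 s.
r₁ = 5.883 AU = 8.80097 × 10^11 m
r₂ = 28.23 AU = 4.22321 × 10^12 m
GM = 2.789 × 10^20 m³/s²
Transfer ellipse: a_t = (r₁ + r₂)/2 = 2.55165 × 10^12 m
Circular speed at r₁: v₁ = √(GM/r₁) = 17801.6 m/s
Transfer speed at r₁ (periapsis): v₁ₜ = √(GM(2/r₁ − 1/a_t)) = 22901.8 m/s
(a) ΔV₁ = v₁ₜ − v₁ = 5100.19 m/s ≈ 1.076 AU/year
Circular speed at r₂: v₂ = √(GM/r₂) = 8126.49 m/s
Transfer speed at r₂ (apoapsis): v₂ₜ = √(GM(2/r₂ − 1/a_t)) = 4772.63 m/s
(b) ΔV₂ = v₂ − v₂ₜ = 3353.86 m/s ≈ 0.7075 AU/year
(c) ΔV_total = ΔV₁ + ΔV₂ = 8454.06 m/s ≈ 1.783 AU/year

Final answer:
(a) ΔV₁ = 1.076 AU/year
(b) ΔV₂ = 0.7075 AU/year
(c) ΔV_total = 1.783 AU/year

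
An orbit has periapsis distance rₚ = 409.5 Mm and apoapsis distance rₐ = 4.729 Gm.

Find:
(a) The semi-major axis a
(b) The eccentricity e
rₚ = 409.5 Mm = 4.095 × 10^8 m
rₐ = 4.729 Gm = 4.729 × 10^9 m
(a) a = (rₚ + rₐ)/2 = 2.56925 × 10^9 m ≈ 2.569 Gm
(b) e = (rₐ − rₚ)/(rₐ + rₚ) = (4.3195 × 10^9) / (5.1385 × 10^9) = 0.840615

Final answer:
(a) a = 2.569 Gm
(b) e = 0.8406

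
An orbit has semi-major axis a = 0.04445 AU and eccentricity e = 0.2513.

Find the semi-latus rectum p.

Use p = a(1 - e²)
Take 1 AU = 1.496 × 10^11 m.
a = 0.04445 AU = 6.64972 × 10^9 m
e = 0.2513,  e² = 0.0631517,  1 − e² = 0.936848
p = a(1 − e²) = 6.64972 × 10^9 m × 0.936848 = 6.22978 × 10^9 m ≈ 0.04164 AU

Final answer: p = 0.04164 AU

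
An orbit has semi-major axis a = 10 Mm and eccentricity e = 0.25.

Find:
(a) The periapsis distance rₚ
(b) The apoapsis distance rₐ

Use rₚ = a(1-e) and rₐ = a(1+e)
a = 10 Mm = 1 × 10^7 m
e = 0.25:  1 − e = 0.75,  1 + e = 1.25
(a) rₚ = a(1 − e) = 1 × 10^7 m × 0.75 = 7.5 × 10^6 m ≈ 7.5 Mm
(b) rₐ = a(1 + e) = 1 × 10^7 m × 1.25 = 1.25 × 10^7 m ≈ 12.5 Mm

Final answer:
(a) rₚ = 7.5 Mm
(b) rₐ = 12.5 Mm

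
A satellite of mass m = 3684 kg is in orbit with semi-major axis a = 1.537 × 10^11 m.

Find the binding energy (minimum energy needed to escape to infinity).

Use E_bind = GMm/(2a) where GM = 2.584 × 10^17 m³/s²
a = 1.537 × 10^11 m
GM = 2.584 × 10^17 m³/s²
m = 3684 kg
GMm = 2.584 × 10^17 × 3684 = 9.51946 × 10^20 m³·kg/s²
2a = 3.074 × 10^11 m
E_bind = GMm/(2a) = 3.09677 × 10^9 J ≈ 3.097 GJ

Final answer: 3.097 GJ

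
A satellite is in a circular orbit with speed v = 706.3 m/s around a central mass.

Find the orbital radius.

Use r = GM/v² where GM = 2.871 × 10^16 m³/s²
v = 706.3 m/s
GM = 2.871 × 10^16 m³/s²
v² = 498860 m²/s²
r = GM/v² = (2.871 × 10^16) / 498860 = 5.75513 × 10^10 m ≈ 57.55 Gm

Final answer: 57.55 Gm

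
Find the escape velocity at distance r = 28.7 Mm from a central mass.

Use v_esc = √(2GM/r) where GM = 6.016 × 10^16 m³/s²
r = 28.7 Mm = 2.87 × 10^7 m
GM = 6.016 × 10^16 m³/s²
2GM/r = 2 × (6.016 × 10^16) / (2.87 × 10^7) = 4.19233 × 10^9 m²/s²
v_esc = √(2GM/r) = 64748.2 m/s ≈ 64.75 km/s

Final answer: 64.75 km/s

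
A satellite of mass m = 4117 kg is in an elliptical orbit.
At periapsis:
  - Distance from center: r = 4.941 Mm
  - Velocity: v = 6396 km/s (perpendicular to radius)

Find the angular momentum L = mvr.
r = 4.941 Mm = 4.941 × 10^6 m
v = 6396 km/s = 6.396 × 10^6 m/s
vr = 6.396 × 10^6 × 4.941 × 10^6 = 3.16026 × 10^13 m²/s
L = m × vr = 4117 × 3.16026 × 10^13 = 1.30108 × 10^17 kg·m²/s ≈ 1.301 × 10^17 kg·m²/s

Final answer: L = 1.301 × 10^17 kg·m²/s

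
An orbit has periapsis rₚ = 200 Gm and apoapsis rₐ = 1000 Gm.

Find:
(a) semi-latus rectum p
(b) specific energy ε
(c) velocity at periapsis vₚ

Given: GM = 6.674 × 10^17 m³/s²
rₚ = 200 Gm = 2 × 10^11 m
rₐ = 1000 Gm = 1 × 10^12 m
GM = 6.674 × 10^17 m³/s²
a = (rₚ + rₐ)/2 = 6 × 10^11 m
e = (rₐ − rₚ)/(rₐ + rₚ) = (8 × 10^11) / (1.2 × 10^12) = 0.666667
(a) 1 − e² = 0.555556;  p = a(1 − e²) = 6 × 10^11 × 0.555556 = 3.33333 × 10^11 m ≈ 333.3 Gm
(b) 2a = 1.2 × 10^12 m;  ε = −GM/(2a) = -556167 J/kg ≈ -556.2 kJ/kg
(c) vₚ² = GM (2/rₚ − 1/a) = 6.674 × 10^17 × (1 × 10^-11 − 1.66667 × 10^-12) = 5.56167 × 10^6 m²/s²;  vₚ = 2358.32 m/s ≈ 2.358 km/s

Final answer:
(a) semi-latus rectum p = 333.3 Gm
(b) specific energy ε = -556.2 kJ/kg
(c) velocity at periapsis vₚ = 2.358 km/s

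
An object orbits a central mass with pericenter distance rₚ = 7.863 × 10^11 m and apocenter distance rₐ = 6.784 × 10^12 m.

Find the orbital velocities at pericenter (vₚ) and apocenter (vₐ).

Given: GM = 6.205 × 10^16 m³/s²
rₚ = 7.863 × 10^11 m
rₐ = 6.784 × 10^12 m
GM = 6.205 × 10^16 m³/s²
a = (rₚ + rₐ)/2 = 3.78515 × 10^12 m
Vis-viva: v² = GM (2/r − 1/a)
vₚ² = 6.205 × 10^16 × (2.54356 × 10^-12 − 2.6419 × 10^-13) = 141435 m²/s²
vₚ = 376.078 m/s ≈ 376.1 m/s
vₐ² = 6.205 × 10^16 × (2.94811 × 10^-13 − 2.6419 × 10^-13) = 1900.03 m²/s²
vₐ = 43.5894 m/s ≈ 43.59 m/s

Final answer: vₚ = 376.1 m/s, vₐ = 43.59 m/s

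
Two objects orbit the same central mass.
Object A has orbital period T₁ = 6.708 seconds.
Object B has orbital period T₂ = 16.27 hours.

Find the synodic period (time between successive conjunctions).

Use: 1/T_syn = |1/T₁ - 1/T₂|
T₁ = 6.708 seconds
T₂ = 16.27 hours = 58572 s
1/T₁ = 0.149076 s⁻¹
1/T₂ = 1.7073 × 10^-5 s⁻¹
|1/T₁ − 1/T₂| = 0.149059 s⁻¹
T_syn = 1 / |1/T₁ − 1/T₂| = 6.70877 s ≈ 6.709 seconds

Final answer: T_syn = 6.709 seconds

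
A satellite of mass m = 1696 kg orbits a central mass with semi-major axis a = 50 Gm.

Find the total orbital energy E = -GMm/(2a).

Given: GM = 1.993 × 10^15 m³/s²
a = 50 Gm = 5 × 10^10 m
GM = 1.993 × 10^15 m³/s²
2a = 1 × 10^11 m
GMm = 1.993 × 10^15 × 1696 = 3.38013 × 10^18 m³·kg/s²
E = −GMm/(2a) = -3.38013 × 10^7 J ≈ -33.8 MJ

Final answer: -33.8 MJ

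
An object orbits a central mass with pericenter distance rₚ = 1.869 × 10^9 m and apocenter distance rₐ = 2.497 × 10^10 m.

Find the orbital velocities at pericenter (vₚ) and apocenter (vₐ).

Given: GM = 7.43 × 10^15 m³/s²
rₚ = 1.869 × 10^9 m
rₐ = 2.497 × 10^10 m
GM = 7.43 × 10^15 m³/s²
a = (rₚ + rₐ)/2 = 1.34195 × 10^10 m
Vis-viva: v² = GM (2/r − 1/a)
vₚ² = 7.43 × 10^15 × (1.07009 × 10^-9 − 7.45184 × 10^-11) = 7.3971 × 10^6 m²/s²
vₚ = 2719.76 m/s ≈ 2.72 km/s
vₐ² = 7.43 × 10^15 × (8.00961 × 10^-11 − 7.45184 × 10^-11) = 41442.2 m²/s²
vₐ = 203.574 m/s ≈ 203.6 m/s

Final answer: vₚ = 2.72 km/s, vₐ = 203.6 m/s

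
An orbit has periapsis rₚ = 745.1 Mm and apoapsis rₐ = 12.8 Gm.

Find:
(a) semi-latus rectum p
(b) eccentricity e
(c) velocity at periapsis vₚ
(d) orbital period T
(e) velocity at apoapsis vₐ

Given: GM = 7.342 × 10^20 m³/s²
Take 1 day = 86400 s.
rₚ = 745.1 Mm = 7.451 × 10^8 m
rₐ = 12.8 Gm = 1.28 × 10^10 m
GM = 7.342 × 10^20 m³/s²
a = (rₚ + rₐ)/2 = 6.77255 × 10^9 m
e = (rₐ − rₚ)/(rₐ + rₚ) = (1.20549 × 10^10) / (1.35451 × 10^10) = 0.889982
(a) 1 − e² = 0.207931;  p = a(1 − e²) = 6.77255 × 10^9 × 0.207931 = 1.40823 × 10^9 m ≈ 1.408 Gm
(b) e = 0.889982 ≈ 0.89
(c) vₚ² = GM (2/rₚ − 1/a) = 7.342 × 10^20 × (2.6842 × 10^-9 − 1.47655 × 10^-10) = 1.86233 × 10^12 m²/s²;  vₚ = 1.36467 × 10^6 m/s ≈ 1365 km/s
(d) a³ = 3.10639 × 10^29 m³;  T = 2π √(a³/GM) = 2π × 20569.4 s = 129241 s ≈ 1.496 days
(e) vₐ² = GM (2/rₐ − 1/a) = 7.342 × 10^20 × (1.5625 × 10^-10 − 1.47655 × 10^-10) = 6.31054 × 10^9 m²/s²;  vₐ = 79438.9 m/s ≈ 79.44 km/s

Final answer:
(a) semi-latus rectum p = 1.408 Gm
(b) eccentricity e = 0.89
(c) velocity at periapsis vₚ = 1365 km/s
(d) orbital period T = 1.496 days
(e) velocity at apoapsis vₐ = 79.44 km/s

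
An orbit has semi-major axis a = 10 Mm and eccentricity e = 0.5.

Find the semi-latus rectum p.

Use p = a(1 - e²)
a = 10 Mm = 1 × 10^7 m
e = 0.5,  e² = 0.25,  1 − e² = 0.75
p = a(1 − e²) = 1 × 10^7 m × 0.75 = 7.5 × 10^6 m ≈ 7.5 Mm

Final answer: p = 7.5 Mm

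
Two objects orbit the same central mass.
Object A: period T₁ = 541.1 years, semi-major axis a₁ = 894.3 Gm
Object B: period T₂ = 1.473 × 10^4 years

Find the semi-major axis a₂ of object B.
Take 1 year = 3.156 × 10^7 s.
T₁ = 541.1 years = 1.70771 × 10^10 s
T₂ = 1.473 × 10^4 years = 4.64879 × 10^11 s
a₁ = 894.3 Gm = 8.943 × 10^11 m
Kepler's third law: (T₂/T₁)² = (a₂/a₁)³  ⇒  a₂ = a₁ (T₂/T₁)^(2/3)
T₂/T₁ = 27.2223
(T₂/T₁)^(2/3) = 9.04934
a₂ = 8.943 × 10^11 m × 9.04934 = 8.09282 × 10^12 m ≈ 8.093 Tm

Final answer: a₂ = 8.093 Tm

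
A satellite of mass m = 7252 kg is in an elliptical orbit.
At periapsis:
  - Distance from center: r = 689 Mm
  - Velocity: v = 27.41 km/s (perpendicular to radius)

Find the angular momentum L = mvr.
r = 689 Mm = 6.89 × 10^8 m
v = 27.41 km/s = 27410 m/s
vr = 27410 × 6.89 × 10^8 = 1.88855 × 10^13 m²/s
L = m × vr = 7252 × 1.88855 × 10^13 = 1.36958 × 10^17 kg·m²/s ≈ 1.37 × 10^17 kg·m²/s

Final answer: L = 1.37 × 10^17 kg·m²/s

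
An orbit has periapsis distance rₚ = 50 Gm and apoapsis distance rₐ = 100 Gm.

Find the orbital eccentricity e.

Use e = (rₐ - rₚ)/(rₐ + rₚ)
rₚ = 50 Gm = 5 × 10^10 m
rₐ = 100 Gm = 1 × 10^11 m
rₐ − rₚ = 5 × 10^10 m
rₐ + rₚ = 1.5 × 10^11 m
e = (rₐ − rₚ)/(rₐ + rₚ) = 0.333333

Final answer: e = 0.3333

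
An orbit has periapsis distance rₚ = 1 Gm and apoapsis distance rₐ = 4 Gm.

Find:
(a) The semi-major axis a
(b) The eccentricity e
rₚ = 1 Gm = 1 × 10^9 m
rₐ = 4 Gm = 4 × 10^9 m
(a) a = (rₚ + rₐ)/2 = 2.5 × 10^9 m ≈ 2.5 Gm
(b) e = (rₐ − rₚ)/(rₐ + rₚ) = (3 × 10^9) / (5 × 10^9) = 0.6

Final answer:
(a) a = 2.5 Gm
(b) e = 0.6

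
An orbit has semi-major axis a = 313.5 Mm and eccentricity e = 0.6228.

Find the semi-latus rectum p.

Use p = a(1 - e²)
a = 313.5 Mm = 3.135 × 10^8 m
e = 0.6228,  e² = 0.38788,  1 − e² = 0.61212
p = a(1 − e²) = 3.135 × 10^8 m × 0.61212 = 1.919 × 10^8 m ≈ 191.9 Mm

Final answer: p = 191.9 Mm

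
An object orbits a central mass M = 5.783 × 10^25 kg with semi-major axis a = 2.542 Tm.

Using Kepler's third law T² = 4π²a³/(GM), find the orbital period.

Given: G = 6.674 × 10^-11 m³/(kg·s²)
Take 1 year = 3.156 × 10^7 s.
M = 5.783 × 10^25 kg
GM = G × M = 6.674 × 10^-11 × 5.783 × 10^25 = 3.85957 × 10^15 m³/s²
a = 2.542 Tm = 2.542 × 10^12 m
a³ = 1.64258 × 10^37 m³
T = 2π √(a³/GM) = 2π √((1.64258 × 10^37) / (3.85957 × 10^15)) = 2π × 6.52369 × 10^10 s
T = 4.09896 × 10^11 s ≈ 1.299 × 10^4 years

Final answer: 1.299 × 10^4 years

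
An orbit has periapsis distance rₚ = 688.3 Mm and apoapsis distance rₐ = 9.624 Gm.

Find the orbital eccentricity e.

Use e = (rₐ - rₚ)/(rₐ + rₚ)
rₚ = 688.3 Mm = 6.883 × 10^8 m
rₐ = 9.624 Gm = 9.624 × 10^9 m
rₐ − rₚ = 8.9357 × 10^9 m
rₐ + rₚ = 1.03123 × 10^10 m
e = (rₐ − rₚ)/(rₐ + rₚ) = 0.866509

Final answer: e = 0.8665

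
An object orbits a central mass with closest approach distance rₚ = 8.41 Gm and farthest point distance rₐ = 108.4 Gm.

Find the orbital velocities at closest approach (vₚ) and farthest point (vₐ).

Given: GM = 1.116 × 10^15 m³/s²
rₚ = 8.41 Gm = 8.41 × 10^9 m
rₐ = 108.4 Gm = 1.084 × 10^11 m
GM = 1.116 × 10^15 m³/s²
a = (rₚ + rₐ)/2 = 5.8405 × 10^10 m
Vis-viva: v² = GM (2/r − 1/a)
vₚ² = 1.116 × 10^15 × (2.37812 × 10^-10 − 1.71218 × 10^-11) = 246290 m²/s²
vₚ = 496.277 m/s ≈ 496.3 m/s
vₐ² = 1.116 × 10^15 × (1.84502 × 10^-11 − 1.71218 × 10^-11) = 1482.45 m²/s²
vₐ = 38.5026 m/s ≈ 38.5 m/s

Final answer: vₚ = 496.3 m/s, vₐ = 38.5 m/s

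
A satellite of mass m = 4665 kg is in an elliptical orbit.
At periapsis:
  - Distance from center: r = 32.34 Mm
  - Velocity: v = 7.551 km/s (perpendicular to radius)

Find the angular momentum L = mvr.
r = 32.34 Mm = 3.234 × 10^7 m
v = 7.551 km/s = 7551 m/s
vr = 7551 × 3.234 × 10^7 = 2.44199 × 10^11 m²/s
L = m × vr = 4665 × 2.44199 × 10^11 = 1.13919 × 10^15 kg·m²/s ≈ 1.139 × 10^15 kg·m²/s

Final answer: L = 1.139 × 10^15 kg·m²/s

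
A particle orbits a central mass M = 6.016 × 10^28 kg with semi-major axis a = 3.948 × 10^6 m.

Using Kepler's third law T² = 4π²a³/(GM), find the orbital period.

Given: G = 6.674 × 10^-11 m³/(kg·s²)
M = 6.016 × 10^28 kg
GM = G × M = 6.674 × 10^-11 × 6.016 × 10^28 = 4.01508 × 10^18 m³/s²
a = 3.948 × 10^6 m
a³ = 6.15363 × 10^19 m³
T = 2π √(a³/GM) = 2π √((6.15363 × 10^19) / (4.01508 × 10^18)) = 2π × 3.91488 s
T = 24.5979 s ≈ 24.6 seconds

Final answer: 24.6 seconds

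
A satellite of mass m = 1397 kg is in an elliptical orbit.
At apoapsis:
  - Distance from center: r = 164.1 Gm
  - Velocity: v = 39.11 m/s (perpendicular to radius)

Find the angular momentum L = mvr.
r = 164.1 Gm = 1.641 × 10^11 m
v = 39.11 m/s
vr = 39.11 × 1.641 × 10^11 = 6.41795 × 10^12 m²/s
L = m × vr = 1397 × 6.41795 × 10^12 = 8.96588 × 10^15 kg·m²/s ≈ 8.966 × 10^15 kg·m²/s

Final answer: L = 8.966 × 10^15 kg·m²/s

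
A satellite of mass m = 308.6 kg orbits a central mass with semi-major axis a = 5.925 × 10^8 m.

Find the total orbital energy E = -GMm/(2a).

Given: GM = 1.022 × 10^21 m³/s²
a = 5.925 × 10^8 m
GM = 1.022 × 10^21 m³/s²
2a = 1.185 × 10^9 m
GMm = 1.022 × 10^21 × 308.6 = 3.15389 × 10^23 m³·kg/s²
E = −GMm/(2a) = -2.66151 × 10^14 J ≈ -266.2 TJ

Final answer: -266.2 TJ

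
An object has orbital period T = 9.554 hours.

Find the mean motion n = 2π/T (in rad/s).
T = 9.554 hours = 34394.4 s
n = 2π / 34394.4 s = 0.00018268 rad/s ≈ 0.0001827 rad/s

Final answer: n = 0.0001827 rad/s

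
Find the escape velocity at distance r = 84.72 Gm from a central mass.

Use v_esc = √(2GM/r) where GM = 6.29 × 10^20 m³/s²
r = 84.72 Gm = 8.472 × 10^10 m
GM = 6.29 × 10^20 m³/s²
2GM/r = 2 × (6.29 × 10^20) / (8.472 × 10^10) = 1.48489 × 10^10 m²/s²
v_esc = √(2GM/r) = 121856 m/s ≈ 121.9 km/s

Final answer: 121.9 km/s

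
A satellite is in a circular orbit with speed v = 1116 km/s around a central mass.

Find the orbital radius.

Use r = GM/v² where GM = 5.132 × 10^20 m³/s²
v = 1116 km/s = 1.116 × 10^6 m/s
GM = 5.132 × 10^20 m³/s²
v² = 1.24546 × 10^12 m²/s²
r = GM/v² = (5.132 × 10^20) / (1.24546 × 10^12) = 4.12058 × 10^8 m ≈ 412.1 Mm

Final answer: 412.1 Mm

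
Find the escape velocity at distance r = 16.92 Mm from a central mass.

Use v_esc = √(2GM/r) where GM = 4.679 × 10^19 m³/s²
r = 16.92 Mm = 1.692 × 10^7 m
GM = 4.679 × 10^19 m³/s²
2GM/r = 2 × (4.679 × 10^19) / (1.692 × 10^7) = 5.53073 × 10^12 m²/s²
v_esc = √(2GM/r) = 2.35175 × 10^6 m/s ≈ 2352 km/s

Final answer: 2352 km/s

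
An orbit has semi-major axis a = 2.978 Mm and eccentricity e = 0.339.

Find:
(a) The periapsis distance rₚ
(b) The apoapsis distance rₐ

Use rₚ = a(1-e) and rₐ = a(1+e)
a = 2.978 Mm = 2.978 × 10^6 m
e = 0.339:  1 − e = 0.661,  1 + e = 1.339
(a) rₚ = a(1 − e) = 2.978 × 10^6 m × 0.661 = 1.96846 × 10^6 m ≈ 1.968 Mm
(b) rₐ = a(1 + e) = 2.978 × 10^6 m × 1.339 = 3.98754 × 10^6 m ≈ 3.988 Mm

Final answer:
(a) rₚ = 1.968 Mm
(b) rₐ = 3.988 Mm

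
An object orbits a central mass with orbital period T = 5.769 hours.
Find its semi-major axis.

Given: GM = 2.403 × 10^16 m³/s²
T = 5.769 hours = 20768.4 s
GM = 2.403 × 10^16 m³/s²
Kepler's third law: a³ = GM T² / (4π²)
T² = 4.31326 × 10^8 s²
a³ = (2.403 × 10^16) × (4.31326 × 10^8) / (4π²) = 2.62543 × 10^23 m³
a = (a³)^(1/3) = 6.40324 × 10^7 m ≈ 6.403 × 10^7 m

Final answer: 6.403 × 10^7 m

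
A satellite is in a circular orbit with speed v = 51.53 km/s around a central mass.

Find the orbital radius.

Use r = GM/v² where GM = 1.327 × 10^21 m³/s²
v = 51.53 km/s = 51530 m/s
GM = 1.327 × 10^21 m³/s²
v² = 2.65534 × 10^9 m²/s²
r = GM/v² = (1.327 × 10^21) / (2.65534 × 10^9) = 4.99748 × 10^11 m ≈ 499.7 Gm

Final answer: 499.7 Gm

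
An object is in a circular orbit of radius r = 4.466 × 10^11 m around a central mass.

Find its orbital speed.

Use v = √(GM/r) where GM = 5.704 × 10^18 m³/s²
r = 4.466 × 10^11 m
GM = 5.704 × 10^18 m³/s²
GM/r = (5.704 × 10^18) / (4.466 × 10^11) = 1.27721 × 10^7 m²/s²
v = √(GM/r) = 3573.8 m/s ≈ 3.574 km/s

Final answer: 3.574 km/s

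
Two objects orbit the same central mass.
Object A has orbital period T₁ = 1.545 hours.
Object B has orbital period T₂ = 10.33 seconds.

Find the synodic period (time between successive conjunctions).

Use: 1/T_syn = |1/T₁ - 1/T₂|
T₁ = 1.545 hours = 5562 s
T₂ = 10.33 seconds
1/T₁ = 0.000179791 s⁻¹
1/T₂ = 0.0968054 s⁻¹
|1/T₁ − 1/T₂| = 0.0966256 s⁻¹
T_syn = 1 / |1/T₁ − 1/T₂| = 10.3492 s ≈ 10.35 seconds

Final answer: T_syn = 10.35 seconds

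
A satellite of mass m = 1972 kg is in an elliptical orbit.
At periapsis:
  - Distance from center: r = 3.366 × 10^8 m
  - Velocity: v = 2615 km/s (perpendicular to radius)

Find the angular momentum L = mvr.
r = 3.366 × 10^8 m
v = 2615 km/s = 2.615 × 10^6 m/s
vr = 2.615 × 10^6 × 3.366 × 10^8 = 8.80209 × 10^14 m²/s
L = m × vr = 1972 × 8.80209 × 10^14 = 1.73577 × 10^18 kg·m²/s ≈ 1.736 × 10^18 kg·m²/s

Final answer: L = 1.736 × 10^18 kg·m²/s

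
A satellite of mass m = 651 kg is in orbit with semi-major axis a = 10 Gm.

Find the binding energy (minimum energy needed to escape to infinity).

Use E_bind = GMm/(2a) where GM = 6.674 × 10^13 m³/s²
a = 10 Gm = 1 × 10^10 m
GM = 6.674 × 10^13 m³/s²
m = 651 kg
GMm = 6.674 × 10^13 × 651 = 4.34477 × 10^16 m³·kg/s²
2a = 2 × 10^10 m
E_bind = GMm/(2a) = 2.17239 × 10^6 J ≈ 2.172 MJ

Final answer: 2.172 MJ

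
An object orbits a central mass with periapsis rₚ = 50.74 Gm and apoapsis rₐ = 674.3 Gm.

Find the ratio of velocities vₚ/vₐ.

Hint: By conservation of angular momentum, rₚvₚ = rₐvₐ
rₚ = 50.74 Gm = 5.074 × 10^10 m
rₐ = 674.3 Gm = 6.743 × 10^11 m
rₚvₚ = rₐvₐ  ⇒  vₚ/vₐ = rₐ/rₚ
vₚ/vₐ = (6.743 × 10^11) / (5.074 × 10^10) = 13.2893

Final answer: vₚ/vₐ = 13.29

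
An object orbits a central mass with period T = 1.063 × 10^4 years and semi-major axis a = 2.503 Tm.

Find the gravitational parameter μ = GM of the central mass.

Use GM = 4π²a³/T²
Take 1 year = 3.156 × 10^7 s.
T = 1.063 × 10^4 years = 3.35483 × 10^11 s
a = 2.503 Tm = 2.503 × 10^12 m
a³ = 1.56813 × 10^37 m³
T² = 1.12549 × 10^23 s²
GM = 4π² × (1.56813 × 10^37) / (1.12549 × 10^23) = 5.50049 × 10^15 m³/s²
GM ≈ 5.5 × 10^15 m³/s²

Final answer: GM = 5.5 × 10^15 m³/s²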